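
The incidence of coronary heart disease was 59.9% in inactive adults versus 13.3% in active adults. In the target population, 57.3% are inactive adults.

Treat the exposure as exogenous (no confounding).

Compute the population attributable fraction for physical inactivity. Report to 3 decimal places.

PAF ≈ 0.668

p₁ = 0.599, p₀ = 0.133.
Overall risk P(Y=1) = π·p₁ + (1−π)·p₀ = 0.573×0.599 + 0.427×0.133 = 0.40002.
Under exogeneity, PAF = [P(Y=1) − p₀] / P(Y=1).
PAF = (0.40002 − 0.133) / 0.40002 ≈ 0.6675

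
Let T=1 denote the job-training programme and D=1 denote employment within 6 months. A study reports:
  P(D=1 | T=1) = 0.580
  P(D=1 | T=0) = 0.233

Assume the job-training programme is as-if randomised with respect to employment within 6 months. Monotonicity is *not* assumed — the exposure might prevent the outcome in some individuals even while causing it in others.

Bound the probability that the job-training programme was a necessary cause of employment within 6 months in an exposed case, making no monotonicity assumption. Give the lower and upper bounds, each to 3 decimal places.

0.598 ≤ PN ≤ 1.000

Let p₁ = 0.58, p₀ = 0.233.
Under exogeneity alone the bounds on PN are max{0,(p₁−p₀)/p₁} ≤ PN ≤ min{1,(1−p₀)/p₁}.
  lower = (p₁ − p₀)/p₁ = 0.347 / 0.58 ≈ 0.5983
  upper = min{1, (1 − p₀)/p₁} = 0.767 / 0.58 ≈ 1.3224 → capped at 1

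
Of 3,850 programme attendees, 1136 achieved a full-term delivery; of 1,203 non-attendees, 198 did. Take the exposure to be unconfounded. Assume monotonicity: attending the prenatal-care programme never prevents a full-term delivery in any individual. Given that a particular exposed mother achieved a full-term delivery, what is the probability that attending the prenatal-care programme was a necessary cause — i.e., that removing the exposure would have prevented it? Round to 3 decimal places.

p₁ = P(outcome | exposed) = 1136/3850 = 0.29506
p₀ = P(outcome | unexposed) = 198/1203 = 0.16459
Under exogeneity and monotonicity, PN = (p₁ − p₀) / p₁.
PN = (0.29506 − 0.16459) / 0.29506 = 0.13048 / 0.29506 ≈ 0.4422

PN ≈ 0.442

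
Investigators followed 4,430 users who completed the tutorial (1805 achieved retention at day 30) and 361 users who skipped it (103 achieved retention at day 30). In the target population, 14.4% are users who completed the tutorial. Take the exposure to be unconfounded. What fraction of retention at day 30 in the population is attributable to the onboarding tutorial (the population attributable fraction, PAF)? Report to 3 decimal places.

p₁ = P(outcome | exposed) = 1805/4430 = 0.40745
p₀ = P(outcome | unexposed) = 103/361 = 0.28532
Overall risk P(Y=1) = π·p₁ + (1−π)·p₀ = 0.144×0.40745 + 0.856×0.28532 = 0.30291.
Under exogeneity, PAF = [P(Y=1) − p₀] / P(Y=1).
PAF = (0.30291 − 0.28532) / 0.30291 ≈ 0.0581

PAF ≈ 0.058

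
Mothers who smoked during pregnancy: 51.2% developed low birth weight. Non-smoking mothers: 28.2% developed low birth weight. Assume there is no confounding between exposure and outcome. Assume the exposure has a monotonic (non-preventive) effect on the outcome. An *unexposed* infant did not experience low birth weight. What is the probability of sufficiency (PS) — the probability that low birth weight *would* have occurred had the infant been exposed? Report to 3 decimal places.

p₁ = 0.512, p₀ = 0.282.
Under exogeneity and monotonicity, PS = (p₁ − p₀) / (1 − p₀).
PS = (0.512 − 0.282) / (1 − 0.282) = 0.23 / 0.718 ≈ 0.3203

PS ≈ 0.320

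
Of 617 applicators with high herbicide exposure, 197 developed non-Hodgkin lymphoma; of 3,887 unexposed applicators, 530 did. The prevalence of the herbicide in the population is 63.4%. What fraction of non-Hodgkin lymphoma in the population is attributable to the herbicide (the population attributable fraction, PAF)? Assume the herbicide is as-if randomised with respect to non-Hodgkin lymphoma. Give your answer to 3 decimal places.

PAF ≈ 0.460

p₁ = P(outcome | exposed) = 197/617 = 0.31929
p₀ = P(outcome | unexposed) = 530/3887 = 0.13635
Overall risk P(Y=1) = π·p₁ + (1−π)·p₀ = 0.634×0.31929 + 0.366×0.13635 = 0.25233.
Under exogeneity, PAF = [P(Y=1) − p₀] / P(Y=1).
PAF = (0.25233 − 0.13635) / 0.25233 ≈ 0.4596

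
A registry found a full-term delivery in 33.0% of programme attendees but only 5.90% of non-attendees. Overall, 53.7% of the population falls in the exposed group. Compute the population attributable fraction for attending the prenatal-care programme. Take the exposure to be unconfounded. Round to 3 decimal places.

PAF ≈ 0.712

p₁ = 0.33, p₀ = 0.059.
Overall risk P(Y=1) = π·p₁ + (1−π)·p₀ = 0.537×0.33 + 0.463×0.059 = 0.20453.
Under exogeneity, PAF = [P(Y=1) − p₀] / P(Y=1).
PAF = (0.20453 − 0.059) / 0.20453 ≈ 0.7115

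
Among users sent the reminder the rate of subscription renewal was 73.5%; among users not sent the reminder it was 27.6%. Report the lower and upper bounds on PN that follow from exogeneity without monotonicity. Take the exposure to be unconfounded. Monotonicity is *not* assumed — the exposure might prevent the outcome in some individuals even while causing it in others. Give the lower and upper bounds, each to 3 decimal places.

p₁ = 0.735, p₀ = 0.276.
Under exogeneity alone the bounds on PN are max{0,(p₁−p₀)/p₁} ≤ PN ≤ min{1,(1−p₀)/p₁}.
  lower = (p₁ − p₀)/p₁ = 0.459 / 0.735 ≈ 0.6245
  upper = min{1, (1 − p₀)/p₁} = 0.724 / 0.735 ≈ 0.9850

0.624 ≤ PN ≤ 0.985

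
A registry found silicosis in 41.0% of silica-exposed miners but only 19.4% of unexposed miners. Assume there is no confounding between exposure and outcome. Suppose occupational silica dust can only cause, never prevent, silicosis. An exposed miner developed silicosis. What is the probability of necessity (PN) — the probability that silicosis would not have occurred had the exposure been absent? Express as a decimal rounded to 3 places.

p₁ = 0.41, p₀ = 0.194.
Under exogeneity and monotonicity, PN = (p₁ − p₀) / p₁.
PN = (0.41 − 0.194) / 0.41 = 0.216 / 0.41 ≈ 0.5268

PN ≈ 0.527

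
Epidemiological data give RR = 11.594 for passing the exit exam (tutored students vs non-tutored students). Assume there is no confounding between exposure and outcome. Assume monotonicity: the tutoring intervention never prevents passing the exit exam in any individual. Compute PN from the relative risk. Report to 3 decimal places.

Under exogeneity and monotonicity, PN = (RR − 1) / RR = 1 − 1/RR.
PN = (11.594 − 1) / 11.594 = 10.59 / 11.594 ≈ 0.9137

PN ≈ 0.914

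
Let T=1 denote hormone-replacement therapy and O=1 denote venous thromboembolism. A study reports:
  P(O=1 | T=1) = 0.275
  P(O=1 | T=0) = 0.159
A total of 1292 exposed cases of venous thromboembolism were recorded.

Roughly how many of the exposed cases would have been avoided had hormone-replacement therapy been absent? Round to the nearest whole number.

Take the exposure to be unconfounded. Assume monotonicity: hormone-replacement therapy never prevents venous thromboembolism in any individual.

Let p₁ = 0.275, p₀ = 0.159.
PN = (p₁ − p₀)/p₁ = (0.275 − 0.159) / 0.275 ≈ 0.42182.
Attributable cases ≈ PN × (exposed cases) = 0.42182 × 1292 ≈ 544.99.

about 545 cases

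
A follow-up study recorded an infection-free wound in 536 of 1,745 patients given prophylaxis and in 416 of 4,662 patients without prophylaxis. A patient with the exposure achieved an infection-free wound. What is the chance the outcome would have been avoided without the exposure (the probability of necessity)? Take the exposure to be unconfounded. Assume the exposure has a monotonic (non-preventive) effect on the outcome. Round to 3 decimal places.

p₁ = P(outcome | exposed) = 536/1745 = 0.30716
p₀ = P(outcome | unexposed) = 416/4662 = 0.089232
Under exogeneity and monotonicity, PN = (p₁ − p₀) / p₁.
PN = (0.30716 − 0.089232) / 0.30716 = 0.21793 / 0.30716 ≈ 0.7095

PN ≈ 0.709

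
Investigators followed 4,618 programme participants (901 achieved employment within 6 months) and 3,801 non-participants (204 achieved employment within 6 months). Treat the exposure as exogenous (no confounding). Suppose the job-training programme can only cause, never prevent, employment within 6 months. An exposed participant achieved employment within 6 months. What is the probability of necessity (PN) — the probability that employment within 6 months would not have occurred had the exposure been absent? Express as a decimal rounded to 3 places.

PN ≈ 0.725

p₁ = P(outcome | exposed) = 901/4618 = 0.19511
p₀ = P(outcome | unexposed) = 204/3801 = 0.05367
Under exogeneity and monotonicity, PN = (p₁ − p₀) / p₁.
PN = (0.19511 − 0.05367) / 0.19511 = 0.14144 / 0.19511 ≈ 0.7249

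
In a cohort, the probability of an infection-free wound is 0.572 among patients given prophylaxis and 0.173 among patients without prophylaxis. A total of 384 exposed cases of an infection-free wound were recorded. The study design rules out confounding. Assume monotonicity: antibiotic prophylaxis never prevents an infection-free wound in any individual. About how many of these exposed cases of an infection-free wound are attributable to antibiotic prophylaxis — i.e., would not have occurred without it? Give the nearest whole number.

Let p₁ = 0.572, p₀ = 0.173.
PN = (p₁ − p₀)/p₁ = (0.572 − 0.173) / 0.572 ≈ 0.69755.
Attributable cases ≈ PN × (exposed cases) = 0.69755 × 384 ≈ 267.86.

about 268 cases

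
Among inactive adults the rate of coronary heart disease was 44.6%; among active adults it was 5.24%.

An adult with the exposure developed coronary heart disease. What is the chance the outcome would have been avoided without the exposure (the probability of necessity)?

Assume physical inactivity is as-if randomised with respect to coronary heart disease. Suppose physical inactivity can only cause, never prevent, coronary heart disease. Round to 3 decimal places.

PN ≈ 0.883

p₁ = 0.446, p₀ = 0.0524.
Under exogeneity and monotonicity, PN = (p₁ − p₀) / p₁.
PN = (0.446 − 0.0524) / 0.446 = 0.3936 / 0.446 ≈ 0.8825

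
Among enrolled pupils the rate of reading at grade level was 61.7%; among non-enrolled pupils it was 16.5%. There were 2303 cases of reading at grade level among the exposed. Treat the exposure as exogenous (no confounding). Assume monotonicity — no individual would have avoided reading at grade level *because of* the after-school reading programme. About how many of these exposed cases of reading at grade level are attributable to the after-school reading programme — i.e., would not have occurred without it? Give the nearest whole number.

about 1687 cases

p₁ = 0.617, p₀ = 0.165.
PN = (p₁ − p₀)/p₁ = (0.617 − 0.165) / 0.617 ≈ 0.73258.
Attributable cases ≈ PN × (exposed cases) = 0.73258 × 2303 ≈ 1687.12.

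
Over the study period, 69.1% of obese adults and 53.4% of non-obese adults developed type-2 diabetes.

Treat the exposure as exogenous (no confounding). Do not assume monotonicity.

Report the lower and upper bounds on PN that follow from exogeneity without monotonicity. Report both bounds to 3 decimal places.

p₁ = 0.691, p₀ = 0.534.
Under exogeneity alone the bounds on PN are max{0,(p₁−p₀)/p₁} ≤ PN ≤ min{1,(1−p₀)/p₁}.
  lower = (p₁ − p₀)/p₁ = 0.157 / 0.691 ≈ 0.2272
  upper = min{1, (1 − p₀)/p₁} = 0.466 / 0.691 ≈ 0.6744

0.227 ≤ PN ≤ 0.674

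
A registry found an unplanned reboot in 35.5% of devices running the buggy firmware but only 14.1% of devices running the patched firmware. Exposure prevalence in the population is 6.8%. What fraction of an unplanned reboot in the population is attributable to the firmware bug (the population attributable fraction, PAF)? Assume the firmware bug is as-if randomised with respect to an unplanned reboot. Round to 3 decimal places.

PAF ≈ 0.094

p₁ = 0.355, p₀ = 0.141.
Overall risk P(Y=1) = π·p₁ + (1−π)·p₀ = 0.068×0.355 + 0.932×0.141 = 0.15555.
Under exogeneity, PAF = [P(Y=1) − p₀] / P(Y=1).
PAF = (0.15555 − 0.141) / 0.15555 ≈ 0.0936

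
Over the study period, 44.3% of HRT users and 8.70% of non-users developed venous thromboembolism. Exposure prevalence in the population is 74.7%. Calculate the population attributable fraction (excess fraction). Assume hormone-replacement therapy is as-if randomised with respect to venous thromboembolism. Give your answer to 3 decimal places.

p₁ = 0.443, p₀ = 0.087.
Overall risk P(Y=1) = π·p₁ + (1−π)·p₀ = 0.747×0.443 + 0.253×0.087 = 0.35293.
Under exogeneity, PAF = [P(Y=1) − p₀] / P(Y=1).
PAF = (0.35293 − 0.087) / 0.35293 ≈ 0.7535

PAF ≈ 0.753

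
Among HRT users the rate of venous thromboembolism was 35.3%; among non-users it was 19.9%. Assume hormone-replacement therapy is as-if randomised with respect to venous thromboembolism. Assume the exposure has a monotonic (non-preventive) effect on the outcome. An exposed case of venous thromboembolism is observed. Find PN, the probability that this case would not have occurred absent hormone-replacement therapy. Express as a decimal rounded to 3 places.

p₁ = 0.353, p₀ = 0.199.
Under exogeneity and monotonicity, PN = (p₁ − p₀) / p₁.
PN = (0.353 − 0.199) / 0.353 = 0.154 / 0.353 ≈ 0.4363

PN ≈ 0.436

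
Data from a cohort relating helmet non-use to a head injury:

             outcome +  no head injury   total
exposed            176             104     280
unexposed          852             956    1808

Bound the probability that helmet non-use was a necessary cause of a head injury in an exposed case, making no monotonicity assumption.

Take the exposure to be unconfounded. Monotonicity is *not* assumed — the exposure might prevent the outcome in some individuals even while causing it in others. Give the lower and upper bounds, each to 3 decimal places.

p₁ = P(outcome | exposed) = 176/280 = 0.62857
p₀ = P(outcome | unexposed) = 852/1808 = 0.47124
Under exogeneity alone the bounds on PN are max{0,(p₁−p₀)/p₁} ≤ PN ≤ min{1,(1−p₀)/p₁}.
  lower = (p₁ − p₀)/p₁ = 0.15733 / 0.62857 ≈ 0.2503
  upper = min{1, (1 − p₀)/p₁} = 0.52876 / 0.62857 ≈ 0.8412

0.250 ≤ PN ≤ 0.841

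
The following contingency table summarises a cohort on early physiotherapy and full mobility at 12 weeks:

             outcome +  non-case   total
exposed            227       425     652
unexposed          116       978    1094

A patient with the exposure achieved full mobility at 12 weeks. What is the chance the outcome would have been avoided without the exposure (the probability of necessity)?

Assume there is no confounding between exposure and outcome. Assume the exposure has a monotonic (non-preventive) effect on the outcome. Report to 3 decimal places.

p₁ = P(outcome | exposed) = 227/652 = 0.34816
p₀ = P(outcome | unexposed) = 116/1094 = 0.10603
Under exogeneity and monotonicity, PN = (p₁ − p₀) / p₁.
PN = (0.34816 − 0.10603) / 0.34816 = 0.24213 / 0.34816 ≈ 0.6954

PN ≈ 0.695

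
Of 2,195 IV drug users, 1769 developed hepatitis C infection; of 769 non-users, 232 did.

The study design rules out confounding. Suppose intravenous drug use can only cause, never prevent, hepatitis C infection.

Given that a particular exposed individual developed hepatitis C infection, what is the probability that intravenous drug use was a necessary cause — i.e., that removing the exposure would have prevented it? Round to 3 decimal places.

p₁ = P(outcome | exposed) = 1769/2195 = 0.80592
p₀ = P(outcome | unexposed) = 232/769 = 0.30169
Under exogeneity and monotonicity, PN = (p₁ − p₀) / p₁.
PN = (0.80592 − 0.30169) / 0.80592 = 0.50423 / 0.80592 ≈ 0.6257

PN ≈ 0.626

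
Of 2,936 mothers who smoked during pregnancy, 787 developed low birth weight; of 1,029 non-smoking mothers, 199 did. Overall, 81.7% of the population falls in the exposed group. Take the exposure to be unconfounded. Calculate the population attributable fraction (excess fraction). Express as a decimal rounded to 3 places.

PAF ≈ 0.240

p₁ = P(outcome | exposed) = 787/2936 = 0.26805
p₀ = P(outcome | unexposed) = 199/1029 = 0.19339
Overall risk P(Y=1) = π·p₁ + (1−π)·p₀ = 0.817×0.26805 + 0.183×0.19339 = 0.25439.
Under exogeneity, PAF = [P(Y=1) − p₀] / P(Y=1).
PAF = (0.25439 − 0.19339) / 0.25439 ≈ 0.2398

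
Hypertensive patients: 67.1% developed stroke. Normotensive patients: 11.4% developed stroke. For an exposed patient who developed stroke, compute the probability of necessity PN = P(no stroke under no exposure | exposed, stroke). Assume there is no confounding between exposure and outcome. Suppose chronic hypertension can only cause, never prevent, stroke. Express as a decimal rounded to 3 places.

PN ≈ 0.830

p₁ = 0.671, p₀ = 0.114.
Under exogeneity and monotonicity, PN = (p₁ − p₀) / p₁.
PN = (0.671 − 0.114) / 0.671 = 0.557 / 0.671 ≈ 0.8301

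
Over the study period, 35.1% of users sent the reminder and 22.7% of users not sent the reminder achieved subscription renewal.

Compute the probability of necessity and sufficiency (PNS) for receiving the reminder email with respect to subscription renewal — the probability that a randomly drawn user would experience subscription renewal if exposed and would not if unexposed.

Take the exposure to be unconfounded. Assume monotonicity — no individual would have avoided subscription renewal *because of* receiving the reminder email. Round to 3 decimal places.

p₁ = 0.351, p₀ = 0.227.
Under exogeneity and monotonicity, PNS = p₁ − p₀.
PNS = 0.351 − 0.227 = 0.124

PNS ≈ 0.124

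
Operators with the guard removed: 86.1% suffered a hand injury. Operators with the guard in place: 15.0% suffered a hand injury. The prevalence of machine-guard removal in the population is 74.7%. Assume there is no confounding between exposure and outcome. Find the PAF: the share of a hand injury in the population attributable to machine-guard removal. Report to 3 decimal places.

p₁ = 0.861, p₀ = 0.15.
Overall risk P(Y=1) = π·p₁ + (1−π)·p₀ = 0.747×0.861 + 0.253×0.15 = 0.68112.
Under exogeneity, PAF = [P(Y=1) − p₀] / P(Y=1).
PAF = (0.68112 − 0.15) / 0.68112 ≈ 0.7798

PAF ≈ 0.780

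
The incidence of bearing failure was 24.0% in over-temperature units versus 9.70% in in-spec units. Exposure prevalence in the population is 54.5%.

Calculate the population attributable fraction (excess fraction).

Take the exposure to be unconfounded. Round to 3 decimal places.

PAF ≈ 0.446

p₁ = 0.24, p₀ = 0.097.
Overall risk P(Y=1) = π·p₁ + (1−π)·p₀ = 0.545×0.24 + 0.455×0.097 = 0.17494.
Under exogeneity, PAF = [P(Y=1) − p₀] / P(Y=1).
PAF = (0.17494 − 0.097) / 0.17494 ≈ 0.4455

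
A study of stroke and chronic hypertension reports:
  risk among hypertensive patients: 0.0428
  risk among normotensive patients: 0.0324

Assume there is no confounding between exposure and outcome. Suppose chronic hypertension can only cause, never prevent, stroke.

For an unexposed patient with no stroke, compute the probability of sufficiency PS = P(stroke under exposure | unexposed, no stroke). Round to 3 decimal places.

Let p₁ = 0.0428, p₀ = 0.0324.
Under exogeneity and monotonicity, PS = (p₁ − p₀) / (1 − p₀).
PS = (0.0428 − 0.0324) / (1 − 0.0324) = 0.0104 / 0.9676 ≈ 0.0107

PS ≈ 0.011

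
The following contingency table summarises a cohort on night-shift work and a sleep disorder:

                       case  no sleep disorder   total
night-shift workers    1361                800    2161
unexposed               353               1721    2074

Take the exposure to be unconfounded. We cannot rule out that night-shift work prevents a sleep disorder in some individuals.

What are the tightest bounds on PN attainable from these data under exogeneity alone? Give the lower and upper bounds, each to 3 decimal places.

0.730 ≤ PN ≤ 1.000

p₁ = P(outcome | exposed) = 1361/2161 = 0.6298
p₀ = P(outcome | unexposed) = 353/2074 = 0.1702
Under exogeneity alone the bounds on PN are max{0,(p₁−p₀)/p₁} ≤ PN ≤ min{1,(1−p₀)/p₁}.
  lower = (p₁ − p₀)/p₁ = 0.4596 / 0.6298 ≈ 0.7298
  upper = min{1, (1 − p₀)/p₁} = 0.8298 / 0.6298 ≈ 1.3176 → capped at 1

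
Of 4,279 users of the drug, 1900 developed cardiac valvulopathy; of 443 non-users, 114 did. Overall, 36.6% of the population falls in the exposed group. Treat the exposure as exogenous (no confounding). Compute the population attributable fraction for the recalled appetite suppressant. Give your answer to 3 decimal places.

p₁ = P(outcome | exposed) = 1900/4279 = 0.44403
p₀ = P(outcome | unexposed) = 114/443 = 0.25734
Overall risk P(Y=1) = π·p₁ + (1−π)·p₀ = 0.366×0.44403 + 0.634×0.25734 = 0.32567.
Under exogeneity, PAF = [P(Y=1) − p₀] / P(Y=1).
PAF = (0.32567 − 0.25734) / 0.32567 ≈ 0.2098

PAF ≈ 0.210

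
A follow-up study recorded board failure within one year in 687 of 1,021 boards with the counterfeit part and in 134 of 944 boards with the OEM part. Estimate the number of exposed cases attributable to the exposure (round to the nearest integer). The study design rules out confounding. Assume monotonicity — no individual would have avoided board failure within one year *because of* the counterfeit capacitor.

about 542 cases

p₁ = P(outcome | exposed) = 687/1021 = 0.67287
p₀ = P(outcome | unexposed) = 134/944 = 0.14195
PN = (p₁ − p₀)/p₁ = (0.67287 − 0.14195) / 0.67287 ≈ 0.78904.
Attributable cases ≈ PN × (exposed cases) = 0.78904 × 687 ≈ 542.07.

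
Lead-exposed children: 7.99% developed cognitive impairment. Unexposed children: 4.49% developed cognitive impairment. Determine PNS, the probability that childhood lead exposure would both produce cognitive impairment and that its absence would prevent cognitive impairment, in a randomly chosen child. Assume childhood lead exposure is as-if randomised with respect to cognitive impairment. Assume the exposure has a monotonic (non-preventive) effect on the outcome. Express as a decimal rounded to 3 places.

PNS ≈ 0.035

p₁ = 0.0799, p₀ = 0.0449.
Under exogeneity and monotonicity, PNS = p₁ − p₀.
PNS = 0.0799 − 0.0449 = 0.035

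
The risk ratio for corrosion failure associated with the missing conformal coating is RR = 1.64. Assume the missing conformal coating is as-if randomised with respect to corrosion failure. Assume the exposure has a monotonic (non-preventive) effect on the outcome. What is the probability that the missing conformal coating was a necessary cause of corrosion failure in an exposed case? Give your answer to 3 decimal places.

Under exogeneity and monotonicity, PN = (RR − 1) / RR = 1 − 1/RR.
PN = (1.64 − 1) / 1.64 = 0.64 / 1.64 ≈ 0.3902

PN ≈ 0.390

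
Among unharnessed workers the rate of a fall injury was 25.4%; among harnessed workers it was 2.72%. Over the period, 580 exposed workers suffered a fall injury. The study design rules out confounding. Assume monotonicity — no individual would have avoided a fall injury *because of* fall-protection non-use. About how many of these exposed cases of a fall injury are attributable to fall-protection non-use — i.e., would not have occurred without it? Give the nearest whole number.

p₁ = 0.254, p₀ = 0.0272.
PN = (p₁ − p₀)/p₁ = (0.254 − 0.0272) / 0.254 ≈ 0.89291.
Attributable cases ≈ PN × (exposed cases) = 0.89291 × 580 ≈ 517.89.

about 518 cases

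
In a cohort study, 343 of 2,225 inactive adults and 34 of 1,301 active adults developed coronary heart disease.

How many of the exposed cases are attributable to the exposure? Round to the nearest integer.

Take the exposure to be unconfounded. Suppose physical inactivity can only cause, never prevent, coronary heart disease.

p₁ = P(outcome | exposed) = 343/2225 = 0.15416
p₀ = P(outcome | unexposed) = 34/1301 = 0.026134
PN = (p₁ − p₀)/p₁ = (0.15416 − 0.026134) / 0.15416 ≈ 0.83047.
Attributable cases ≈ PN × (exposed cases) = 0.83047 × 343 ≈ 284.85.

about 285 cases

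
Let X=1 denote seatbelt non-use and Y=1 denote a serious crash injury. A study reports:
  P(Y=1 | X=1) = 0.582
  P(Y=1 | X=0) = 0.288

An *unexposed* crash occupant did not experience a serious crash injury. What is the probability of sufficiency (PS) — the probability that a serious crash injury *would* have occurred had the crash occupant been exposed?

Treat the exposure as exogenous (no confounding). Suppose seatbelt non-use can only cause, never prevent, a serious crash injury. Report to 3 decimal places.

PS ≈ 0.413

Let p₁ = 0.582, p₀ = 0.288.
Under exogeneity and monotonicity, PS = (p₁ − p₀) / (1 − p₀).
PS = (0.582 − 0.288) / (1 − 0.288) = 0.294 / 0.712 ≈ 0.4129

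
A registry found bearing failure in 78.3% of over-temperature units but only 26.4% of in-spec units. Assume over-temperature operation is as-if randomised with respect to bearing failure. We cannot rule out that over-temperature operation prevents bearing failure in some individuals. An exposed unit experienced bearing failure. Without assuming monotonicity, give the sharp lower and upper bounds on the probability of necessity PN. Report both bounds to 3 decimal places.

0.663 ≤ PN ≤ 0.940

p₁ = 0.783, p₀ = 0.264.
Under exogeneity alone the bounds on PN are max{0,(p₁−p₀)/p₁} ≤ PN ≤ min{1,(1−p₀)/p₁}.
  lower = (p₁ − p₀)/p₁ = 0.519 / 0.783 ≈ 0.6628
  upper = min{1, (1 − p₀)/p₁} = 0.736 / 0.783 ≈ 0.9400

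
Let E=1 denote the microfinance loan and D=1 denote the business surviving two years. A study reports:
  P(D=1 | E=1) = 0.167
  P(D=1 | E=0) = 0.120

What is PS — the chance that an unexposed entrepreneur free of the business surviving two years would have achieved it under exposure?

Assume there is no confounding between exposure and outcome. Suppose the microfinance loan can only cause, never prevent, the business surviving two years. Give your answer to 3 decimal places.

PS ≈ 0.053

Let p₁ = 0.167, p₀ = 0.12.
Under exogeneity and monotonicity, PS = (p₁ − p₀) / (1 − p₀).
PS = (0.167 − 0.12) / (1 − 0.12) = 0.047 / 0.88 ≈ 0.0534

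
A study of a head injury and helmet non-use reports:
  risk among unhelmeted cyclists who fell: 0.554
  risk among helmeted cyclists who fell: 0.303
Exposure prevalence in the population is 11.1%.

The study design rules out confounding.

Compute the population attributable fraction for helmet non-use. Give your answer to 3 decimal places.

Let p₁ = 0.554, p₀ = 0.303.
Overall risk P(Y=1) = π·p₁ + (1−π)·p₀ = 0.111×0.554 + 0.889×0.303 = 0.33086.
Under exogeneity, PAF = [P(Y=1) − p₀] / P(Y=1).
PAF = (0.33086 − 0.303) / 0.33086 ≈ 0.0842

PAF ≈ 0.084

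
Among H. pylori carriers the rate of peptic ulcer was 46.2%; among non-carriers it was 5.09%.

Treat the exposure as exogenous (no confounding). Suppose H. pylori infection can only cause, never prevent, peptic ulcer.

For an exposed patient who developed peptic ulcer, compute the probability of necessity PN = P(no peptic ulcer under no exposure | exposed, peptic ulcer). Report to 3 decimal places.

PN ≈ 0.890

p₁ = 0.462, p₀ = 0.0509.
Under exogeneity and monotonicity, PN = (p₁ − p₀) / p₁.
PN = (0.462 − 0.0509) / 0.462 = 0.4111 / 0.462 ≈ 0.8898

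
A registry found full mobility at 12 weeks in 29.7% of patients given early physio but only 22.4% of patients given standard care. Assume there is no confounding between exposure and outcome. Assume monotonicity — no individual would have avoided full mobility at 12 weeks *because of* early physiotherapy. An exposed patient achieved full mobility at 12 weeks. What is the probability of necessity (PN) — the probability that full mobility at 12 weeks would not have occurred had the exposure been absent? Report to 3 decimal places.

PN ≈ 0.246

p₁ = 0.297, p₀ = 0.224.
Under exogeneity and monotonicity, PN = (p₁ − p₀) / p₁.
PN = (0.297 − 0.224) / 0.297 = 0.073 / 0.297 ≈ 0.2458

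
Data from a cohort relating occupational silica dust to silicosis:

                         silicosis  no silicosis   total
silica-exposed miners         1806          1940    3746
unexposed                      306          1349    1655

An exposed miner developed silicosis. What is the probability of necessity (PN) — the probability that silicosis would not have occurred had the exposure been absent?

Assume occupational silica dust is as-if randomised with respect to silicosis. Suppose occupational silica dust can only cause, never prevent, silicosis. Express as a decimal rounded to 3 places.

p₁ = P(outcome | exposed) = 1806/3746 = 0.48211
p₀ = P(outcome | unexposed) = 306/1655 = 0.18489
Under exogeneity and monotonicity, PN = (p₁ − p₀)/p₁.
PN = (0.48211 − 0.18489) / 0.48211 ≈ 0.6165

PN ≈ 0.616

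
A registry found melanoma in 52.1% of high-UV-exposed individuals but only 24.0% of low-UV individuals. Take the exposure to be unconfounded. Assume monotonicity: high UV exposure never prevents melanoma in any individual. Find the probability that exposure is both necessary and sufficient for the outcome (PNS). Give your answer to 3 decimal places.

p₁ = 0.521, p₀ = 0.24.
Under exogeneity and monotonicity, PNS = p₁ − p₀.
PNS = 0.521 − 0.24 = 0.281

PNS ≈ 0.281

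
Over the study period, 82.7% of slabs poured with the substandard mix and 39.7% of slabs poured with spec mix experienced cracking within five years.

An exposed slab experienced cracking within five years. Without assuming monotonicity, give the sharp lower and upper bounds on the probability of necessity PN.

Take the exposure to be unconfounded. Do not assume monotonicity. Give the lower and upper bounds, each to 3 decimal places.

p₁ = 0.827, p₀ = 0.397.
Under exogeneity alone the bounds on PN are max{0,(p₁−p₀)/p₁} ≤ PN ≤ min{1,(1−p₀)/p₁}.
  lower = (p₁ − p₀)/p₁ = 0.43 / 0.827 ≈ 0.5200
  upper = min{1, (1 − p₀)/p₁} = 0.603 / 0.827 ≈ 0.7291

0.520 ≤ PN ≤ 0.729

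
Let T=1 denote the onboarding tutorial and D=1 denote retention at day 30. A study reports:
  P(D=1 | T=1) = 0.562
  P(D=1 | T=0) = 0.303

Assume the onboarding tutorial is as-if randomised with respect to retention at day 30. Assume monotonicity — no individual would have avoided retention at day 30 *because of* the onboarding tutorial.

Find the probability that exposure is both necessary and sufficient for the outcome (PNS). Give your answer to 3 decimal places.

PNS ≈ 0.259

Let p₁ = 0.562, p₀ = 0.303.
Under exogeneity and monotonicity, PNS = p₁ − p₀.
PNS = 0.562 − 0.303 = 0.259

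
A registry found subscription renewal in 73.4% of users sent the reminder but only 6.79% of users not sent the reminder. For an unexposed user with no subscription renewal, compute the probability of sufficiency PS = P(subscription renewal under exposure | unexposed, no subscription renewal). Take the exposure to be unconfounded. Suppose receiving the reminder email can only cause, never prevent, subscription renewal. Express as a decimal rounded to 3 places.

p₁ = 0.734, p₀ = 0.0679.
Under exogeneity and monotonicity, PS = (p₁ − p₀) / (1 − p₀).
PS = (0.734 − 0.0679) / (1 − 0.0679) = 0.6661 / 0.9321 ≈ 0.7146

PS ≈ 0.715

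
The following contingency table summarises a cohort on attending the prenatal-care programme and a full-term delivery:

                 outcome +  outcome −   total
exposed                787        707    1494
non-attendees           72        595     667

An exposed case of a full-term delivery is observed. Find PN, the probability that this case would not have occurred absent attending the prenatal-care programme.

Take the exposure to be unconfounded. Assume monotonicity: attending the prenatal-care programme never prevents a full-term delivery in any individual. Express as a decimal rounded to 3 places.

p₁ = P(outcome | exposed) = 787/1494 = 0.52677
p₀ = P(outcome | unexposed) = 72/667 = 0.10795
Under exogeneity and monotonicity, PN = (p₁ − p₀) / p₁.
PN = (0.52677 − 0.10795) / 0.52677 = 0.41883 / 0.52677 ≈ 0.7951

PN ≈ 0.795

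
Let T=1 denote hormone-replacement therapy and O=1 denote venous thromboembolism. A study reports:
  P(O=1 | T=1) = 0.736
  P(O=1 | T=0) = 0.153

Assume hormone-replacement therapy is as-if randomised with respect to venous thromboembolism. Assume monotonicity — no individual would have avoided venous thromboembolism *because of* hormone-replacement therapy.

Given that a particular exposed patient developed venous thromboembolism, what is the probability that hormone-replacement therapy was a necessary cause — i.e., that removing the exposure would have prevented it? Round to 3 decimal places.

Let p₁ = 0.736, p₀ = 0.153.
Under exogeneity and monotonicity, PN = (p₁ − p₀) / p₁.
PN = (0.736 − 0.153) / 0.736 = 0.583 / 0.736 ≈ 0.7921

PN ≈ 0.792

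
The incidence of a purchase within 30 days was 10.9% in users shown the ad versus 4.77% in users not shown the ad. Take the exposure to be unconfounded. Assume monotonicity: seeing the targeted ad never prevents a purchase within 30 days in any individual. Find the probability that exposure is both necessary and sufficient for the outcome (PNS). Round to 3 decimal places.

PNS ≈ 0.061

p₁ = 0.109, p₀ = 0.0477.
Under exogeneity and monotonicity, PNS = p₁ − p₀.
PNS = 0.109 − 0.0477 = 0.0613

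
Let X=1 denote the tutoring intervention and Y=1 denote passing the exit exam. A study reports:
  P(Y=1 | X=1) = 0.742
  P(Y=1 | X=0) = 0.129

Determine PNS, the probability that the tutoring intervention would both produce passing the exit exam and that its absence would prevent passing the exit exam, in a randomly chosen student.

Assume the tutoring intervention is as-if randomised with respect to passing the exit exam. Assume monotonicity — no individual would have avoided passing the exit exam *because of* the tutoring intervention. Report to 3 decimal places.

Let p₁ = 0.742, p₀ = 0.129.
Under exogeneity and monotonicity, PNS = p₁ − p₀.
PNS = 0.742 − 0.129 = 0.613

PNS ≈ 0.613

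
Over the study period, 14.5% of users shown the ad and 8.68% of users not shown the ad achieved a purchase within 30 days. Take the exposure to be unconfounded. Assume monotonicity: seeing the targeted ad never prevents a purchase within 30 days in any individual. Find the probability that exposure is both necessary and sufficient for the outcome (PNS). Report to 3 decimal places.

p₁ = 0.145, p₀ = 0.0868.
Under exogeneity and monotonicity, PNS = p₁ − p₀.
PNS = 0.145 − 0.0868 = 0.0582

PNS ≈ 0.058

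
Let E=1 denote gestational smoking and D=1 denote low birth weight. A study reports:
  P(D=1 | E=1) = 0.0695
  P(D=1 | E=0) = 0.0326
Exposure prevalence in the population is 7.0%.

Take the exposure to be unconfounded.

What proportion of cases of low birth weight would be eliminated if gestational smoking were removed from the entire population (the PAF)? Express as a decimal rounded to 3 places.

Let p₁ = 0.0695, p₀ = 0.0326.
Overall risk P(Y=1) = π·p₁ + (1−π)·p₀ = 0.07×0.0695 + 0.93×0.0326 = 0.035183.
Under exogeneity, PAF = [P(Y=1) − p₀] / P(Y=1).
PAF = (0.035183 − 0.0326) / 0.035183 ≈ 0.0734

PAF ≈ 0.073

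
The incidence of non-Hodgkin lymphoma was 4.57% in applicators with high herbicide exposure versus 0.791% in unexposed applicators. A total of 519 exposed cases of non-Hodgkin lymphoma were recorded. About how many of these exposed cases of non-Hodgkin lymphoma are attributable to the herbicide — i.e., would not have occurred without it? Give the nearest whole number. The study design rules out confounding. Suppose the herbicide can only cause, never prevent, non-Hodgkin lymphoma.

p₁ = 0.0457, p₀ = 0.00791.
PN = (p₁ − p₀)/p₁ = (0.0457 − 0.00791) / 0.0457 ≈ 0.82691.
Attributable cases ≈ PN × (exposed cases) = 0.82691 × 519 ≈ 429.17.

about 429 cases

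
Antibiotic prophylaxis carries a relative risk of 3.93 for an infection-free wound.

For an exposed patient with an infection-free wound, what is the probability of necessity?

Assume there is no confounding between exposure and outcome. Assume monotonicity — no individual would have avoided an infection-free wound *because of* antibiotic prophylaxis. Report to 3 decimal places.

Under exogeneity and monotonicity, PN = (RR − 1) / RR = 1 − 1/RR.
PN = (3.93 − 1) / 3.93 = 2.93 / 3.93 ≈ 0.7455

PN ≈ 0.746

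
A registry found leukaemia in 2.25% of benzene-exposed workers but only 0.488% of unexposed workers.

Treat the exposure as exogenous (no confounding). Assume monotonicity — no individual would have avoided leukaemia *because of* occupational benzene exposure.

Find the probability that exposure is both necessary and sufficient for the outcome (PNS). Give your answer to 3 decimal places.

p₁ = 0.0225, p₀ = 0.00488.
Under exogeneity and monotonicity, PNS = p₁ − p₀.
PNS = 0.0225 − 0.00488 = 0.01762

PNS ≈ 0.018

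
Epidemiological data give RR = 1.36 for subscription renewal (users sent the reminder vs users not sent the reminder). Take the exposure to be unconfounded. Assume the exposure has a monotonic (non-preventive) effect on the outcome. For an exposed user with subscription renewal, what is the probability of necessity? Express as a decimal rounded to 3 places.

Under exogeneity and monotonicity, PN = (RR − 1) / RR = 1 − 1/RR.
PN = (1.36 − 1) / 1.36 = 0.36 / 1.36 ≈ 0.2647

PN ≈ 0.265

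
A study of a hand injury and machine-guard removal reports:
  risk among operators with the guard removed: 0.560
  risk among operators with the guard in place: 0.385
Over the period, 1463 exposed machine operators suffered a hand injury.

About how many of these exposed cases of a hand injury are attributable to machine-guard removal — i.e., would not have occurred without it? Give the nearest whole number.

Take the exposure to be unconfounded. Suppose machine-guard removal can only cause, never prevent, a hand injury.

Let p₁ = 0.56, p₀ = 0.385.
PN = (p₁ − p₀)/p₁ = (0.56 − 0.385) / 0.56 ≈ 0.31250.
Attributable cases ≈ PN × (exposed cases) = 0.31250 × 1463 ≈ 457.19.

about 457 cases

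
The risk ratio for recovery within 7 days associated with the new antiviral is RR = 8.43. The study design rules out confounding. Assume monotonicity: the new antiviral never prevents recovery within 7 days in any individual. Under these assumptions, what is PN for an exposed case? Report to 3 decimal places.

PN ≈ 0.881

Under exogeneity and monotonicity, PN = (RR − 1) / RR = 1 − 1/RR.
PN = (8.43 − 1) / 8.43 = 7.43 / 8.43 ≈ 0.8814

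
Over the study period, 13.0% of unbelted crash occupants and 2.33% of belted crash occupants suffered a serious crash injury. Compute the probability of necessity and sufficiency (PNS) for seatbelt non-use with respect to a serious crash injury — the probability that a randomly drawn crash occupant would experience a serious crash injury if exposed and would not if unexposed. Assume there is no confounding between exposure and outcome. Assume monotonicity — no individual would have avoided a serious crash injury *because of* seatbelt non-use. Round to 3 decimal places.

PNS ≈ 0.107

p₁ = 0.13, p₀ = 0.0233.
Under exogeneity and monotonicity, PNS = p₁ − p₀.
PNS = 0.13 − 0.0233 = 0.1067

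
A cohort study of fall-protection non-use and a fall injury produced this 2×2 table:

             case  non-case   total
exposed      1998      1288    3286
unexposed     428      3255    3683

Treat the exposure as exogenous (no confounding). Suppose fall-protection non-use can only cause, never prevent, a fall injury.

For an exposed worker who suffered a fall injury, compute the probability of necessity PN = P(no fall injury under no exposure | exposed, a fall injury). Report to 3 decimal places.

p₁ = P(outcome | exposed) = 1998/3286 = 0.60803
p₀ = P(outcome | unexposed) = 428/3683 = 0.11621
Under exogeneity and monotonicity, PN = (p₁ − p₀)/p₁.
PN = (0.60803 − 0.11621) / 0.60803 ≈ 0.8089

PN ≈ 0.809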